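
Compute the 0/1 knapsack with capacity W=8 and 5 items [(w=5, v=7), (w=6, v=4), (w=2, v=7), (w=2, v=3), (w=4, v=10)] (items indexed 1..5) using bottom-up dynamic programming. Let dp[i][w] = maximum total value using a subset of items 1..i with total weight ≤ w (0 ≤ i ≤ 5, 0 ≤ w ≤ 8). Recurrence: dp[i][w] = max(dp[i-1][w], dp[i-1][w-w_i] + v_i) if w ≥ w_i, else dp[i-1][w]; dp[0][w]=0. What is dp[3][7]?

i\w   0   1   2   3   4   5   6   7   8
  0   0   0   0   0   0   0   0   0   0
  1   0   0   0   0   0   7   7   7   7
  2   0   0   0   0   0   7   7   7   7
  3   0   0   7   7   7   7   7  14  14
  4   0   0   7   7  10  10  10  14  14
  5   0   0   7   7  10  10  17  17  20

14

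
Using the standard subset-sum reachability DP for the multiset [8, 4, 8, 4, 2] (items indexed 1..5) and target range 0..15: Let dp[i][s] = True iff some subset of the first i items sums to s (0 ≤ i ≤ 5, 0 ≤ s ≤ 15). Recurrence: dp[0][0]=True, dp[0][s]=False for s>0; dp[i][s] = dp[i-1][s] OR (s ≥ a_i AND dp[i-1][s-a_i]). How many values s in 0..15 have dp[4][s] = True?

4

i\s   0   1   2   3   4   5   6   7   8   9  10  11  12  13  14  15
  0   T   F   F   F   F   F   F   F   F   F   F   F   F   F   F   F
  1   T   F   F   F   F   F   F   F   T   F   F   F   F   F   F   F
  2   T   F   F   F   T   F   F   F   T   F   F   F   T   F   F   F
  3   T   F   F   F   T   F   F   F   T   F   F   F   T   F   F   F
  4   T   F   F   F   T   F   F   F   T   F   F   F   T   F   F   F
  5   T   F   T   F   T   F   T   F   T   F   T   F   T   F   T   F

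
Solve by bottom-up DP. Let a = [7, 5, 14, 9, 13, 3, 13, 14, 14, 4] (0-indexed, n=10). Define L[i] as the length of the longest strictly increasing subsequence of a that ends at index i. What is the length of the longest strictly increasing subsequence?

4

   i    0    1    2    3    4    5    6    7    8    9
a[i]    7    5   14    9   13    3   13   14   14    4
L[i]    1    1    2    2    3    1    3    4    4    2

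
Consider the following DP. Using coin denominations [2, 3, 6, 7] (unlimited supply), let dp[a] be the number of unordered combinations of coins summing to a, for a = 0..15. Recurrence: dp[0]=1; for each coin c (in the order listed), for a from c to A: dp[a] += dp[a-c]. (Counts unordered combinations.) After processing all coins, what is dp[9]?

4

after  coin     0     1     2     3     4     5     6     7     8     9    10    11    12    13    14    15
          2     1     0     1     0     1     0     1     0     1     0     1     0     1     0     1     0
          3     1     0     1     1     1     1     2     1     2     2     2     2     3     2     3     3
          6     1     0     1     1     1     1     3     1     3     3     3     3     6     3     6     6
          7     1     0     1     1     1     1     3     2     3     4     4     4     7     6     8     9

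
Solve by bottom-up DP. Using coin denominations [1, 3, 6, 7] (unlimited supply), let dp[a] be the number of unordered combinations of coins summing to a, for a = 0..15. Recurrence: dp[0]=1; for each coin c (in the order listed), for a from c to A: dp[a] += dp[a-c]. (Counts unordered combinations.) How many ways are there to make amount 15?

17

after  coin     0     1     2     3     4     5     6     7     8     9    10    11    12    13    14    15
          1     1     1     1     1     1     1     1     1     1     1     1     1     1     1     1     1
          3     1     1     1     2     2     2     3     3     3     4     4     4     5     5     5     6
          6     1     1     1     2     2     2     4     4     4     6     6     6     9     9     9    12
          7     1     1     1     2     2     2     4     5     5     7     8     8    11    13    14    17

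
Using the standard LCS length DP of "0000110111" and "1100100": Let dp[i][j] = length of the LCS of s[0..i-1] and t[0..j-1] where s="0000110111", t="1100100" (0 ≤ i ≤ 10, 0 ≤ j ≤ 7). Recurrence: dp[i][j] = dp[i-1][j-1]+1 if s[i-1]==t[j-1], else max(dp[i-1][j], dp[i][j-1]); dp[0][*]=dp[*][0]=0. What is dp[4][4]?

2

   ''  1  1  0  0  1  0  0
''  0  0  0  0  0  0  0  0
 0  0  0  0  1  1  1  1  1
 0  0  0  0  1  2  2  2  2
 0  0  0  0  1  2  2  3  3
 0  0  0  0  1  2  2  3  4
 1  0  1  1  1  2  3  3  4
 1  0  1  2  2  2  3  3  4
 0  0  1  2  3  3  3  4  4
 1  0  1  2  3  3  4  4  4
 1  0  1  2  3  3  4  4  4
 1  0  1  2  3  3  4  4  4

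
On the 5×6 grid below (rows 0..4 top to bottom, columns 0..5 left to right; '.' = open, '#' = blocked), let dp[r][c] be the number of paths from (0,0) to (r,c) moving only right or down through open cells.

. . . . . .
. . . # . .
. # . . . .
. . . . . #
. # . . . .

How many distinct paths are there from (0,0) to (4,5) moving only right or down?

22

r\c   0   1   2   3   4   5
  0   1   1   1   1   1   1
  1   1   2   3   0   1   2
  2   1   0   3   3   4   6
  3   1   1   4   7  11   0
  4   1   0   4  11  22  22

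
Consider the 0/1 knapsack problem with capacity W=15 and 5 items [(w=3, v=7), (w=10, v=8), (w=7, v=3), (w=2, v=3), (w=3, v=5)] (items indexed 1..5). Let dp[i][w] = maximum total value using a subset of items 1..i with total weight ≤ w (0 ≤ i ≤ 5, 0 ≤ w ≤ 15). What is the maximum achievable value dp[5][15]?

18

i\w   0   1   2   3   4   5   6   7   8   9  10  11  12  13  14  15
  0   0   0   0   0   0   0   0   0   0   0   0   0   0   0   0   0
  1   0   0   0   7   7   7   7   7   7   7   7   7   7   7   7   7
  2   0   0   0   7   7   7   7   7   7   7   8   8   8  15  15  15
  3   0   0   0   7   7   7   7   7   7   7  10  10  10  15  15  15
  4   0   0   3   7   7  10  10  10  10  10  10  10  13  15  15  18
  5   0   0   3   7   7  10  12  12  15  15  15  15  15  15  15  18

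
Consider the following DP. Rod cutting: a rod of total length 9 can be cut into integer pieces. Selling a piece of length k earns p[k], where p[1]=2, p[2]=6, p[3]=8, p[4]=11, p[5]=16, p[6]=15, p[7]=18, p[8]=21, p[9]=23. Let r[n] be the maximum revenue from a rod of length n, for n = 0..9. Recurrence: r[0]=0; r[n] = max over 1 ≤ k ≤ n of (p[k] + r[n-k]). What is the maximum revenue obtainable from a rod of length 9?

28

   n    0    1    2    3    4    5    6    7    8    9
r[n]    0    2    6    8   12   16   18   22   24   28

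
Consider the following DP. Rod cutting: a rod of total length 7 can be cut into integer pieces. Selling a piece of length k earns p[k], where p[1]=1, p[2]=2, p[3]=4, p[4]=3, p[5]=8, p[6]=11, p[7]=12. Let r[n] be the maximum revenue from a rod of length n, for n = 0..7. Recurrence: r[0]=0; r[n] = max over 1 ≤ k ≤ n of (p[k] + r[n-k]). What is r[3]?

4

   n    0    1    2    3    4    5    6    7
r[n]    0    1    2    4    5    8   11   12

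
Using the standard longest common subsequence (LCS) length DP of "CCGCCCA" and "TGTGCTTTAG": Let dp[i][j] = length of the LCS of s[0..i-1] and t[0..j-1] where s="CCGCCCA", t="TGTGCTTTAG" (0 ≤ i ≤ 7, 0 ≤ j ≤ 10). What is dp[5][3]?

   ''  T  G  T  G  C  T  T  T  A  G
''  0  0  0  0  0  0  0  0  0  0  0
 C  0  0  0  0  0  1  1  1  1  1  1
 C  0  0  0  0  0  1  1  1  1  1  1
 G  0  0  1  1  1  1  1  1  1  1  2
 C  0  0  1  1  1  2  2  2  2  2  2
 C  0  0  1  1  1  2  2  2  2  2  2
 C  0  0  1  1  1  2  2  2  2  2  2
 A  0  0  1  1  1  2  2  2  2  3  3

1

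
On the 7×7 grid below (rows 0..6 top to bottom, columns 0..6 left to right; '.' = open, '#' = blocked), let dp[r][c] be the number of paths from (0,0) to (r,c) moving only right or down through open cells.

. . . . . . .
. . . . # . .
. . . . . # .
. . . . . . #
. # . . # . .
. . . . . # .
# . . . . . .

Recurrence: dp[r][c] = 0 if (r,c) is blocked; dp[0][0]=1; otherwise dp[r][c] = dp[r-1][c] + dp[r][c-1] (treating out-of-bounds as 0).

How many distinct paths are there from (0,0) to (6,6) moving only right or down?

r\c   0   1   2   3   4   5   6
  0   1   1   1   1   1   1   1
  1   1   2   3   4   0   1   2
  2   1   3   6  10  10   0   2
  3   1   4  10  20  30  30   0
  4   1   0  10  30   0  30  30
  5   1   1  11  41  41   0  30
  6   0   1  12  53  94  94 124

124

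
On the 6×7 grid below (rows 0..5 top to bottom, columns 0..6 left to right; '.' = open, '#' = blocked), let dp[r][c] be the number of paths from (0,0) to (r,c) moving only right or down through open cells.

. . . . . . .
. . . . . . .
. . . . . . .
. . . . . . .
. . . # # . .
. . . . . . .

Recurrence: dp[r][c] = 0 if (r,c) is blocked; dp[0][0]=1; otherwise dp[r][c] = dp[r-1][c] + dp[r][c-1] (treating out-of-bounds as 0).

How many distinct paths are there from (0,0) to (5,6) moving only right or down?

r\c   0   1   2   3   4   5   6
  0   1   1   1   1   1   1   1
  1   1   2   3   4   5   6   7
  2   1   3   6  10  15  21  28
  3   1   4  10  20  35  56  84
  4   1   5  15   0   0  56 140
  5   1   6  21  21  21  77 217

217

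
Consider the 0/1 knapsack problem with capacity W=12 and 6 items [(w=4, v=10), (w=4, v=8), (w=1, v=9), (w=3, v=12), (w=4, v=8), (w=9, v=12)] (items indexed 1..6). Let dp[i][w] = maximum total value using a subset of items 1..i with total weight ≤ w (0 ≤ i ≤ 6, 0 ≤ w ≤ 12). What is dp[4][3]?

i\w   0   1   2   3   4   5   6   7   8   9  10  11  12
  0   0   0   0   0   0   0   0   0   0   0   0   0   0
  1   0   0   0   0  10  10  10  10  10  10  10  10  10
  2   0   0   0   0  10  10  10  10  18  18  18  18  18
  3   0   9   9   9  10  19  19  19  19  27  27  27  27
  4   0   9   9  12  21  21  21  22  31  31  31  31  39
  5   0   9   9  12  21  21  21  22  31  31  31  31  39
  6   0   9   9  12  21  21  21  22  31  31  31  31  39

12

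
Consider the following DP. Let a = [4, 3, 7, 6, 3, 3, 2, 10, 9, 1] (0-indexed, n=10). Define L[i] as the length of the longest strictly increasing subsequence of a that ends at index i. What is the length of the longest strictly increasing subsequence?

   i    0    1    2    3    4    5    6    7    8    9
a[i]    4    3    7    6    3    3    2   10    9    1
L[i]    1    1    2    2    1    1    1    3    3    1

3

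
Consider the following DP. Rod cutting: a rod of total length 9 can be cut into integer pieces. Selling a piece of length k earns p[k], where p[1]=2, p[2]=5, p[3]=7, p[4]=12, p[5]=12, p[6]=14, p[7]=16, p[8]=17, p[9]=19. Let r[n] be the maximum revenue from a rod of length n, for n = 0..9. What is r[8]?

   n    0    1    2    3    4    5    6    7    8    9
r[n]    0    2    5    7   12   14   17   19   24   26

24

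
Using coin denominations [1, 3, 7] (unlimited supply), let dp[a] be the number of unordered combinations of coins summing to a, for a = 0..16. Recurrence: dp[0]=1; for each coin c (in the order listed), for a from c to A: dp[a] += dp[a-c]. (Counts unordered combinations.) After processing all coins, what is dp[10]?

6

after  coin     0     1     2     3     4     5     6     7     8     9    10    11    12    13    14    15    16
          1     1     1     1     1     1     1     1     1     1     1     1     1     1     1     1     1     1
          3     1     1     1     2     2     2     3     3     3     4     4     4     5     5     5     6     6
          7     1     1     1     2     2     2     3     4     4     5     6     6     7     8     9    10    11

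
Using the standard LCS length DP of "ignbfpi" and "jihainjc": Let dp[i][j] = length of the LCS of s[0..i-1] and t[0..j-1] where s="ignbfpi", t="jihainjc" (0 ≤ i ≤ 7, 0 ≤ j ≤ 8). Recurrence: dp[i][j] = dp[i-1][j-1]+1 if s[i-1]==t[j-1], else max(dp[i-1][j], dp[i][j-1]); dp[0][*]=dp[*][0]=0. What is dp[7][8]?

   ''  j  i  h  a  i  n  j  c
''  0  0  0  0  0  0  0  0  0
 i  0  0  1  1  1  1  1  1  1
 g  0  0  1  1  1  1  1  1  1
 n  0  0  1  1  1  1  2  2  2
 b  0  0  1  1  1  1  2  2  2
 f  0  0  1  1  1  1  2  2  2
 p  0  0  1  1  1  1  2  2  2
 i  0  0  1  1  1  2  2  2  2

2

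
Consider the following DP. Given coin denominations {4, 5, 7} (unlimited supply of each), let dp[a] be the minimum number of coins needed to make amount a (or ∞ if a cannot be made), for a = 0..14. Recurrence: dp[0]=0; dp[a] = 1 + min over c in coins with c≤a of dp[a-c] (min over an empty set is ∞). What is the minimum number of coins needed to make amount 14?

2

 a  0  1  2  3  4  5  6  7  8  9 10 11 12 13 14
dp  0  -  -  -  1  1  -  1  2  2  2  2  2  3  2
(- denotes ∞ / unreachable)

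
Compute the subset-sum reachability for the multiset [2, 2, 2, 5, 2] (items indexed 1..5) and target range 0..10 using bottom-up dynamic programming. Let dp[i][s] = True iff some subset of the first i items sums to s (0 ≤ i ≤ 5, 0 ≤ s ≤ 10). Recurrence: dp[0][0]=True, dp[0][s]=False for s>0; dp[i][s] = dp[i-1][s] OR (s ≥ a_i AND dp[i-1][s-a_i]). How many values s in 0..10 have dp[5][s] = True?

i\s   0   1   2   3   4   5   6   7   8   9  10
  0   T   F   F   F   F   F   F   F   F   F   F
  1   T   F   T   F   F   F   F   F   F   F   F
  2   T   F   T   F   T   F   F   F   F   F   F
  3   T   F   T   F   T   F   T   F   F   F   F
  4   T   F   T   F   T   T   T   T   F   T   F
  5   T   F   T   F   T   T   T   T   T   T   F

8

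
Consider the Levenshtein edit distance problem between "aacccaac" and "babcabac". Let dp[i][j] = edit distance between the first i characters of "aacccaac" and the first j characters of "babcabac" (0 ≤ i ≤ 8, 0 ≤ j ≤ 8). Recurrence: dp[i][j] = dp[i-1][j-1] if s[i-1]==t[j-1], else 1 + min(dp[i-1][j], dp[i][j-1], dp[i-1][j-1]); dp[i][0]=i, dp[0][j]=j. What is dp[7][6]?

   ''  b  a  b  c  a  b  a  c
''  0  1  2  3  4  5  6  7  8
 a  1  1  1  2  3  4  5  6  7
 a  2  2  1  2  3  3  4  5  6
 c  3  3  2  2  2  3  4  5  5
 c  4  4  3  3  2  3  4  5  5
 c  5  5  4  4  3  3  4  5  5
 a  6  6  5  5  4  3  4  4  5
 a  7  7  6  6  5  4  4  4  5
 c  8  8  7  7  6  5  5  5  4

4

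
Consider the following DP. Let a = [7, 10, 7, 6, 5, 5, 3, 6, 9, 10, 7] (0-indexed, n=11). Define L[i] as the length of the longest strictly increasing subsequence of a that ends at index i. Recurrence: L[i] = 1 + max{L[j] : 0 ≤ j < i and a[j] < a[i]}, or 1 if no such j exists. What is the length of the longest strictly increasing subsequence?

4

   i    0    1    2    3    4    5    6    7    8    9   10
a[i]    7   10    7    6    5    5    3    6    9   10    7
L[i]    1    2    1    1    1    1    1    2    3    4    3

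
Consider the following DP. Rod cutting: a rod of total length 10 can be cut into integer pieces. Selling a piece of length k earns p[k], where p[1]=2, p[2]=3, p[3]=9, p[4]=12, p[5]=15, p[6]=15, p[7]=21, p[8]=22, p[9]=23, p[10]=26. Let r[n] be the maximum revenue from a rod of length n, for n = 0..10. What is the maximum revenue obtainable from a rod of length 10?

30

   n    0    1    2    3    4    5    6    7    8    9   10
r[n]    0    2    4    9   12   15   18   21   24   27   30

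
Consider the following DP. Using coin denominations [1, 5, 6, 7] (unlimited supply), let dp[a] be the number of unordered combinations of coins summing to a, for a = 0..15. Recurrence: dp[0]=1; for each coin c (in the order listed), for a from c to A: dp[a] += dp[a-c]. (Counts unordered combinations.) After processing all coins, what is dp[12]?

8

after  coin     0     1     2     3     4     5     6     7     8     9    10    11    12    13    14    15
          1     1     1     1     1     1     1     1     1     1     1     1     1     1     1     1     1
          5     1     1     1     1     1     2     2     2     2     2     3     3     3     3     3     4
          6     1     1     1     1     1     2     3     3     3     3     4     5     6     6     6     7
          7     1     1     1     1     1     2     3     4     4     4     5     6     8     9    10    11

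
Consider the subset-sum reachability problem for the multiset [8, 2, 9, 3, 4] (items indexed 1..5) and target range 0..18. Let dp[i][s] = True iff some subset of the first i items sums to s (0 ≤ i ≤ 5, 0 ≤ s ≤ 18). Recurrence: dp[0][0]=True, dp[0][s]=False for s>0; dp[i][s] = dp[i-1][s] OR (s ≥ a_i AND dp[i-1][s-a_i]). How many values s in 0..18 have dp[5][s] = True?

18

i\s   0   1   2   3   4   5   6   7   8   9  10  11  12  13  14  15  16  17  18
  0   T   F   F   F   F   F   F   F   F   F   F   F   F   F   F   F   F   F   F
  1   T   F   F   F   F   F   F   F   T   F   F   F   F   F   F   F   F   F   F
  2   T   F   T   F   F   F   F   F   T   F   T   F   F   F   F   F   F   F   F
  3   T   F   T   F   F   F   F   F   T   T   T   T   F   F   F   F   F   T   F
  4   T   F   T   T   F   T   F   F   T   T   T   T   T   T   T   F   F   T   F
  5   T   F   T   T   T   T   T   T   T   T   T   T   T   T   T   T   T   T   T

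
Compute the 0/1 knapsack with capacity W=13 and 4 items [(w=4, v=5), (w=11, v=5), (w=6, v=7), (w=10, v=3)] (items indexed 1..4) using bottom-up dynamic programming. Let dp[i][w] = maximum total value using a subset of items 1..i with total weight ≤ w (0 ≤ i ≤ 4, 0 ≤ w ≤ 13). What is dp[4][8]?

7

i\w   0   1   2   3   4   5   6   7   8   9  10  11  12  13
  0   0   0   0   0   0   0   0   0   0   0   0   0   0   0
  1   0   0   0   0   5   5   5   5   5   5   5   5   5   5
  2   0   0   0   0   5   5   5   5   5   5   5   5   5   5
  3   0   0   0   0   5   5   7   7   7   7  12  12  12  12
  4   0   0   0   0   5   5   7   7   7   7  12  12  12  12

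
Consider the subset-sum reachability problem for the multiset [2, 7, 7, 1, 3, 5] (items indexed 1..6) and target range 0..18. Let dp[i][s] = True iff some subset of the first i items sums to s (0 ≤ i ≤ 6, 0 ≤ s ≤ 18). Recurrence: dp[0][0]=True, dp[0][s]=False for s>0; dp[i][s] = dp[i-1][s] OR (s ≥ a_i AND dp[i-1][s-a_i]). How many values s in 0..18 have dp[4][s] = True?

i\s   0   1   2   3   4   5   6   7   8   9  10  11  12  13  14  15  16  17  18
  0   T   F   F   F   F   F   F   F   F   F   F   F   F   F   F   F   F   F   F
  1   T   F   T   F   F   F   F   F   F   F   F   F   F   F   F   F   F   F   F
  2   T   F   T   F   F   F   F   T   F   T   F   F   F   F   F   F   F   F   F
  3   T   F   T   F   F   F   F   T   F   T   F   F   F   F   T   F   T   F   F
  4   T   T   T   T   F   F   F   T   T   T   T   F   F   F   T   T   T   T   F
  5   T   T   T   T   T   T   T   T   T   T   T   T   T   T   T   T   T   T   T
  6   T   T   T   T   T   T   T   T   T   T   T   T   T   T   T   T   T   T   T

12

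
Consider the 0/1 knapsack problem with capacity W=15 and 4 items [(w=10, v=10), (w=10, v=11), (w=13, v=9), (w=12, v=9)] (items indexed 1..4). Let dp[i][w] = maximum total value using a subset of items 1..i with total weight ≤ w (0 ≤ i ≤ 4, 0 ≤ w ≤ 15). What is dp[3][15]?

i\w   0   1   2   3   4   5   6   7   8   9  10  11  12  13  14  15
  0   0   0   0   0   0   0   0   0   0   0   0   0   0   0   0   0
  1   0   0   0   0   0   0   0   0   0   0  10  10  10  10  10  10
  2   0   0   0   0   0   0   0   0   0   0  11  11  11  11  11  11
  3   0   0   0   0   0   0   0   0   0   0  11  11  11  11  11  11
  4   0   0   0   0   0   0   0   0   0   0  11  11  11  11  11  11

11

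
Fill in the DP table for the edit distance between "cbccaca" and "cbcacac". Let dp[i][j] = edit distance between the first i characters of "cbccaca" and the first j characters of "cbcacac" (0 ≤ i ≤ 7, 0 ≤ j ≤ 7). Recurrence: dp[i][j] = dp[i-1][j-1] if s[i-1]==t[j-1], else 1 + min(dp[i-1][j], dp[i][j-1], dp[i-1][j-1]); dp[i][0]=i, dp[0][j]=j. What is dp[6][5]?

1

   ''  c  b  c  a  c  a  c
''  0  1  2  3  4  5  6  7
 c  1  0  1  2  3  4  5  6
 b  2  1  0  1  2  3  4  5
 c  3  2  1  0  1  2  3  4
 c  4  3  2  1  1  1  2  3
 a  5  4  3  2  1  2  1  2
 c  6  5  4  3  2  1  2  1
 a  7  6  5  4  3  2  1  2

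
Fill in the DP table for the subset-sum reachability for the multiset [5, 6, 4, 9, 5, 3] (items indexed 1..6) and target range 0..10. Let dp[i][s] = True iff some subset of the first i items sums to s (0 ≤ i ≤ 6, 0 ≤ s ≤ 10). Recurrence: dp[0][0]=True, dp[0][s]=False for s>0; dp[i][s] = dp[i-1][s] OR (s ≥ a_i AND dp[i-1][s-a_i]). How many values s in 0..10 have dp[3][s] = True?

i\s   0   1   2   3   4   5   6   7   8   9  10
  0   T   F   F   F   F   F   F   F   F   F   F
  1   T   F   F   F   F   T   F   F   F   F   F
  2   T   F   F   F   F   T   T   F   F   F   F
  3   T   F   F   F   T   T   T   F   F   T   T
  4   T   F   F   F   T   T   T   F   F   T   T
  5   T   F   F   F   T   T   T   F   F   T   T
  6   T   F   F   T   T   T   T   T   T   T   T

6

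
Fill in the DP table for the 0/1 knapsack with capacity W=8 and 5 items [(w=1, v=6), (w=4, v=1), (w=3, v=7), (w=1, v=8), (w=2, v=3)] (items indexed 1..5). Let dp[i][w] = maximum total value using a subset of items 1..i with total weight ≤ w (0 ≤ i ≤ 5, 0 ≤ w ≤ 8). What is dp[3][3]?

i\w   0   1   2   3   4   5   6   7   8
  0   0   0   0   0   0   0   0   0   0
  1   0   6   6   6   6   6   6   6   6
  2   0   6   6   6   6   7   7   7   7
  3   0   6   6   7  13  13  13  13  14
  4   0   8  14  14  15  21  21  21  21
  5   0   8  14  14  17  21  21  24  24

7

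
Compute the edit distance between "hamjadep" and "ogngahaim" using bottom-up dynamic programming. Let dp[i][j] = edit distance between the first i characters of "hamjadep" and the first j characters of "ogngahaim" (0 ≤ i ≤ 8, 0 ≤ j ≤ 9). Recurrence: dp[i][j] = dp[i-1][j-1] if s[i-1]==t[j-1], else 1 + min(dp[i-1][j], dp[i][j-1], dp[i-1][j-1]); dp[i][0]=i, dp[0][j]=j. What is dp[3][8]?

   ''  o  g  n  g  a  h  a  i  m
''  0  1  2  3  4  5  6  7  8  9
 h  1  1  2  3  4  5  5  6  7  8
 a  2  2  2  3  4  4  5  5  6  7
 m  3  3  3  3  4  5  5  6  6  6
 j  4  4  4  4  4  5  6  6  7  7
 a  5  5  5  5  5  4  5  6  7  8
 d  6  6  6  6  6  5  5  6  7  8
 e  7  7  7  7  7  6  6  6  7  8
 p  8  8  8  8  8  7  7  7  7  8

6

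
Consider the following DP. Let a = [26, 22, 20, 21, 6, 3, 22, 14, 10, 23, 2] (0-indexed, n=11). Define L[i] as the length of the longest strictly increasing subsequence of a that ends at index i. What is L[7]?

2

   i    0    1    2    3    4    5    6    7    8    9   10
a[i]   26   22   20   21    6    3   22   14   10   23    2
L[i]    1    1    1    2    1    1    3    2    2    4    1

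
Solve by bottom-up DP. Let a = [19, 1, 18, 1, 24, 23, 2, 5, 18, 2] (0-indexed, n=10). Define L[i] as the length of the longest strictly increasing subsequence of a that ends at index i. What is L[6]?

2

   i    0    1    2    3    4    5    6    7    8    9
a[i]   19    1   18    1   24   23    2    5   18    2
L[i]    1    1    2    1    3    3    2    3    4    2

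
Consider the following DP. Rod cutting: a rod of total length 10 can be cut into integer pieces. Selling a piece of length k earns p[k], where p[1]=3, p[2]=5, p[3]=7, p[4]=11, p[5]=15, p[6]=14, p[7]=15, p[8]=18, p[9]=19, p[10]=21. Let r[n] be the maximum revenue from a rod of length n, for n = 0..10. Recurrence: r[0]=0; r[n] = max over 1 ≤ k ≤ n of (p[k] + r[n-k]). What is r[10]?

30

   n    0    1    2    3    4    5    6    7    8    9   10
r[n]    0    3    6    9   12   15   18   21   24   27   30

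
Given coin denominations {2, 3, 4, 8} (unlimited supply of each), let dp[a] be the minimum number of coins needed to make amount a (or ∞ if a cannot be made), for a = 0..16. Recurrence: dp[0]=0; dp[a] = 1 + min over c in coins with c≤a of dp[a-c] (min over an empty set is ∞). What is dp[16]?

 a  0  1  2  3  4  5  6  7  8  9 10 11 12 13 14 15 16
dp  0  -  1  1  1  2  2  2  1  3  2  2  2  3  3  3  2
(- denotes ∞ / unreachable)

2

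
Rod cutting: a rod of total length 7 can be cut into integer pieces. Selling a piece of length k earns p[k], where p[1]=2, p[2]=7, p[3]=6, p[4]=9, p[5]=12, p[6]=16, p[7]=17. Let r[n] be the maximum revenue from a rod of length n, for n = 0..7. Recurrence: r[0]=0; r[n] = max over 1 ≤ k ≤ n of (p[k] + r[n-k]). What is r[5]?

   n    0    1    2    3    4    5    6    7
r[n]    0    2    7    9   14   16   21   23

16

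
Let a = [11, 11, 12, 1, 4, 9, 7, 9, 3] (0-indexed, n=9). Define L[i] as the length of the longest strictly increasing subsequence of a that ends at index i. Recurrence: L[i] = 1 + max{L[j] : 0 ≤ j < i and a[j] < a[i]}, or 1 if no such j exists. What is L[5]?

   i    0    1    2    3    4    5    6    7    8
a[i]   11   11   12    1    4    9    7    9    3
L[i]    1    1    2    1    2    3    3    4    2

3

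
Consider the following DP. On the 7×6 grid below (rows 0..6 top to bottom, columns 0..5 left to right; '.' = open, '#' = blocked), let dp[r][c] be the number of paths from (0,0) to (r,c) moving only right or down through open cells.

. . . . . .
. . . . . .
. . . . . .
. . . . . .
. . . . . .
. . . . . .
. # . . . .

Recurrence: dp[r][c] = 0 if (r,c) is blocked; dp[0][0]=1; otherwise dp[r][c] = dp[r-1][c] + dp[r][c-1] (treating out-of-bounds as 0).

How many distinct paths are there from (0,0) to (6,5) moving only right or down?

455

r\c   0   1   2   3   4   5
  0   1   1   1   1   1   1
  1   1   2   3   4   5   6
  2   1   3   6  10  15  21
  3   1   4  10  20  35  56
  4   1   5  15  35  70 126
  5   1   6  21  56 126 252
  6   1   0  21  77 203 455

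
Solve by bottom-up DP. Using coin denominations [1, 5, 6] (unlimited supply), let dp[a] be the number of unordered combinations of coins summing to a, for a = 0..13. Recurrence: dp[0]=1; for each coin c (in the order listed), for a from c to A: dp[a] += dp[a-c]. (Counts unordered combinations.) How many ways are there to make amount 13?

6

after  coin     0     1     2     3     4     5     6     7     8     9    10    11    12    13
          1     1     1     1     1     1     1     1     1     1     1     1     1     1     1
          5     1     1     1     1     1     2     2     2     2     2     3     3     3     3
          6     1     1     1     1     1     2     3     3     3     3     4     5     6     6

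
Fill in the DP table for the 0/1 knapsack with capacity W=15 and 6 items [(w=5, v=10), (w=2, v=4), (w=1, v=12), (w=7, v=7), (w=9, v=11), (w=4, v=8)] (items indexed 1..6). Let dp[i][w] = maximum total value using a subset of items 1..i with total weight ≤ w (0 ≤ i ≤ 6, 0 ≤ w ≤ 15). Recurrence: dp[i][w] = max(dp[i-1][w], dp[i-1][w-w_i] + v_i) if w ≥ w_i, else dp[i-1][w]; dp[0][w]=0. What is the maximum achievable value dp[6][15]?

34

i\w   0   1   2   3   4   5   6   7   8   9  10  11  12  13  14  15
  0   0   0   0   0   0   0   0   0   0   0   0   0   0   0   0   0
  1   0   0   0   0   0  10  10  10  10  10  10  10  10  10  10  10
  2   0   0   4   4   4  10  10  14  14  14  14  14  14  14  14  14
  3   0  12  12  16  16  16  22  22  26  26  26  26  26  26  26  26
  4   0  12  12  16  16  16  22  22  26  26  26  26  26  29  29  33
  5   0  12  12  16  16  16  22  22  26  26  26  26  27  29  29  33
  6   0  12  12  16  16  20  22  24  26  26  30  30  34  34  34  34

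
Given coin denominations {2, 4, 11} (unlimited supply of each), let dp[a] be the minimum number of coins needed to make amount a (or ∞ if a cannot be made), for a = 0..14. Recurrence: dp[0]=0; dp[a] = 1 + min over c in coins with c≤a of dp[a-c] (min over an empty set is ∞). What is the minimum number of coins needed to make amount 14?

 a  0  1  2  3  4  5  6  7  8  9 10 11 12 13 14
dp  0  -  1  -  1  -  2  -  2  -  3  1  3  2  4
(- denotes ∞ / unreachable)

4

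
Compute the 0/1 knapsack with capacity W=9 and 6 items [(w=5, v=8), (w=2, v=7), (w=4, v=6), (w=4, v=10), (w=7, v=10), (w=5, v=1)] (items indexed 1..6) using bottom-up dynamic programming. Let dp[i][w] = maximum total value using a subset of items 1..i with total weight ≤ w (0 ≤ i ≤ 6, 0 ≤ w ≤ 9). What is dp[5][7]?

i\w   0   1   2   3   4   5   6   7   8   9
  0   0   0   0   0   0   0   0   0   0   0
  1   0   0   0   0   0   8   8   8   8   8
  2   0   0   7   7   7   8   8  15  15  15
  3   0   0   7   7   7   8  13  15  15  15
  4   0   0   7   7  10  10  17  17  17  18
  5   0   0   7   7  10  10  17  17  17  18
  6   0   0   7   7  10  10  17  17  17  18

17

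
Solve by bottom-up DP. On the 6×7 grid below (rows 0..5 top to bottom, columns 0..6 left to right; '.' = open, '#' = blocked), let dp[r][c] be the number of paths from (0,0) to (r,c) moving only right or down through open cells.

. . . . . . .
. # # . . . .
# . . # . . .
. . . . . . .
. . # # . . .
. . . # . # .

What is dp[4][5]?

r\c   0   1   2   3   4   5   6
  0   1   1   1   1   1   1   1
  1   1   0   0   1   2   3   4
  2   0   0   0   0   2   5   9
  3   0   0   0   0   2   7  16
  4   0   0   0   0   2   9  25
  5   0   0   0   0   2   0  25

9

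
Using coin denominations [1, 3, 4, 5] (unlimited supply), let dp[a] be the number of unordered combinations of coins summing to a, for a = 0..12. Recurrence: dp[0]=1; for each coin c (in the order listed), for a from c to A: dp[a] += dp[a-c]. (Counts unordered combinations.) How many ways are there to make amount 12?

17

after  coin     0     1     2     3     4     5     6     7     8     9    10    11    12
          1     1     1     1     1     1     1     1     1     1     1     1     1     1
          3     1     1     1     2     2     2     3     3     3     4     4     4     5
          4     1     1     1     2     3     3     4     5     6     7     8     9    11
          5     1     1     1     2     3     4     5     6     8    10    12    14    17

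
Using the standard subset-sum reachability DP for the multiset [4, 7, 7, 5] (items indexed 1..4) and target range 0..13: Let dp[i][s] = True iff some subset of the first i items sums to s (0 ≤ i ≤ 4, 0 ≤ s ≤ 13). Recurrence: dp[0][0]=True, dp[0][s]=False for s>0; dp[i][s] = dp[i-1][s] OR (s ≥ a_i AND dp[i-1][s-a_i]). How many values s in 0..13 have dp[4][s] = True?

i\s   0   1   2   3   4   5   6   7   8   9  10  11  12  13
  0   T   F   F   F   F   F   F   F   F   F   F   F   F   F
  1   T   F   F   F   T   F   F   F   F   F   F   F   F   F
  2   T   F   F   F   T   F   F   T   F   F   F   T   F   F
  3   T   F   F   F   T   F   F   T   F   F   F   T   F   F
  4   T   F   F   F   T   T   F   T   F   T   F   T   T   F

7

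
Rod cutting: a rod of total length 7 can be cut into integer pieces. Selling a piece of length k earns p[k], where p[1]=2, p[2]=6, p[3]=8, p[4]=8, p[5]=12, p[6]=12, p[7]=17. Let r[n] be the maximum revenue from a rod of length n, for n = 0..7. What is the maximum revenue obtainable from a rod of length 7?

   n    0    1    2    3    4    5    6    7
r[n]    0    2    6    8   12   14   18   20

20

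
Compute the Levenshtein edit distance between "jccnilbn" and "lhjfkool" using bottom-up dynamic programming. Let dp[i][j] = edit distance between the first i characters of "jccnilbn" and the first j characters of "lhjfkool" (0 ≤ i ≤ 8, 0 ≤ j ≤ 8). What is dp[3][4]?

   ''  l  h  j  f  k  o  o  l
''  0  1  2  3  4  5  6  7  8
 j  1  1  2  2  3  4  5  6  7
 c  2  2  2  3  3  4  5  6  7
 c  3  3  3  3  4  4  5  6  7
 n  4  4  4  4  4  5  5  6  7
 i  5  5  5  5  5  5  6  6  7
 l  6  5  6  6  6  6  6  7  6
 b  7  6  6  7  7  7  7  7  7
 n  8  7  7  7  8  8  8  8  8

4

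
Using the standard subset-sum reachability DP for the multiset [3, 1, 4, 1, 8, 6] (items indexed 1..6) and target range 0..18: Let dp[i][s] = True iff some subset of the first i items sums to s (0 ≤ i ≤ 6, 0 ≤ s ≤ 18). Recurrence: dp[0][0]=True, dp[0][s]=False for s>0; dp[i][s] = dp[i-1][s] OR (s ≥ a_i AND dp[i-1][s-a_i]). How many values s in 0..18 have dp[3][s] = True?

i\s   0   1   2   3   4   5   6   7   8   9  10  11  12  13  14  15  16  17  18
  0   T   F   F   F   F   F   F   F   F   F   F   F   F   F   F   F   F   F   F
  1   T   F   F   T   F   F   F   F   F   F   F   F   F   F   F   F   F   F   F
  2   T   T   F   T   T   F   F   F   F   F   F   F   F   F   F   F   F   F   F
  3   T   T   F   T   T   T   F   T   T   F   F   F   F   F   F   F   F   F   F
  4   T   T   T   T   T   T   T   T   T   T   F   F   F   F   F   F   F   F   F
  5   T   T   T   T   T   T   T   T   T   T   T   T   T   T   T   T   T   T   F
  6   T   T   T   T   T   T   T   T   T   T   T   T   T   T   T   T   T   T   T

7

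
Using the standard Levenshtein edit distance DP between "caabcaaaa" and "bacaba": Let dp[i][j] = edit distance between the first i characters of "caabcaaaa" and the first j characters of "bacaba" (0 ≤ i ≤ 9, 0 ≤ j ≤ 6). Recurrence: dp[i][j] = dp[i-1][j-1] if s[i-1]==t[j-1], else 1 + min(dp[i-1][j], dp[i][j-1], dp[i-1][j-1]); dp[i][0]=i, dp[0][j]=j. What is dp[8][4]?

5

   ''  b  a  c  a  b  a
''  0  1  2  3  4  5  6
 c  1  1  2  2  3  4  5
 a  2  2  1  2  2  3  4
 a  3  3  2  2  2  3  3
 b  4  3  3  3  3  2  3
 c  5  4  4  3  4  3  3
 a  6  5  4  4  3  4  3
 a  7  6  5  5  4  4  4
 a  8  7  6  6  5  5  4
 a  9  8  7  7  6  6  5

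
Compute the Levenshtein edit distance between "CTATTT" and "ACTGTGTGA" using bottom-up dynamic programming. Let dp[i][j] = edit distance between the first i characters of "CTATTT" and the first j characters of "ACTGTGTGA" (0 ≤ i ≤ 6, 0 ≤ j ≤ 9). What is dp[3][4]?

   ''  A  C  T  G  T  G  T  G  A
''  0  1  2  3  4  5  6  7  8  9
 C  1  1  1  2  3  4  5  6  7  8
 T  2  2  2  1  2  3  4  5  6  7
 A  3  2  3  2  2  3  4  5  6  6
 T  4  3  3  3  3  2  3  4  5  6
 T  5  4  4  3  4  3  3  3  4  5
 T  6  5  5  4  4  4  4  3  4  5

2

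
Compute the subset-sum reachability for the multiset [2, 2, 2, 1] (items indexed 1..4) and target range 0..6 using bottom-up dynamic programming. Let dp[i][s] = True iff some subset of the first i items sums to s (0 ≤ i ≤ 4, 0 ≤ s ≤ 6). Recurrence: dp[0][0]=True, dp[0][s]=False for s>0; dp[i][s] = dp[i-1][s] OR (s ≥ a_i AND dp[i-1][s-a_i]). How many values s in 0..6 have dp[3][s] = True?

4

i\s   0   1   2   3   4   5   6
  0   T   F   F   F   F   F   F
  1   T   F   T   F   F   F   F
  2   T   F   T   F   T   F   F
  3   T   F   T   F   T   F   T
  4   T   T   T   T   T   T   T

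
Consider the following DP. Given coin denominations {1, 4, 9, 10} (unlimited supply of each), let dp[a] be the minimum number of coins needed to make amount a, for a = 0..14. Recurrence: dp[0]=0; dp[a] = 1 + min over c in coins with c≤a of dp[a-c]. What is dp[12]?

 a  0  1  2  3  4  5  6  7  8  9 10 11 12 13 14
dp  0  1  2  3  1  2  3  4  2  1  1  2  3  2  2

3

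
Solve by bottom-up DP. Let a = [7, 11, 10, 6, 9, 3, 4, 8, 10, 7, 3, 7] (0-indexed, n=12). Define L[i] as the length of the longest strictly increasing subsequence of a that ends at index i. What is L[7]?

   i    0    1    2    3    4    5    6    7    8    9   10   11
a[i]    7   11   10    6    9    3    4    8   10    7    3    7
L[i]    1    2    2    1    2    1    2    3    4    3    1    3

3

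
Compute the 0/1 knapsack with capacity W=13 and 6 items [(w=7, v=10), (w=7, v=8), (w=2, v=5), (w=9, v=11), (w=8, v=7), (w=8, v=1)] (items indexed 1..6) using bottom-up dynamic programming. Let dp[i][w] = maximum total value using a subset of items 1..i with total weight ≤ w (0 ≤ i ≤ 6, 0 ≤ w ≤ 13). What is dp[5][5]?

i\w   0   1   2   3   4   5   6   7   8   9  10  11  12  13
  0   0   0   0   0   0   0   0   0   0   0   0   0   0   0
  1   0   0   0   0   0   0   0  10  10  10  10  10  10  10
  2   0   0   0   0   0   0   0  10  10  10  10  10  10  10
  3   0   0   5   5   5   5   5  10  10  15  15  15  15  15
  4   0   0   5   5   5   5   5  10  10  15  15  16  16  16
  5   0   0   5   5   5   5   5  10  10  15  15  16  16  16
  6   0   0   5   5   5   5   5  10  10  15  15  16  16  16

5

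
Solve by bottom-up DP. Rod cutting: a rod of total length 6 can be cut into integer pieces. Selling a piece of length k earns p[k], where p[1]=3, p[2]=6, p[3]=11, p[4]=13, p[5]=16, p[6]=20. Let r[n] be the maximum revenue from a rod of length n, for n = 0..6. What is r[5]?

17

   n    0    1    2    3    4    5    6
r[n]    0    3    6   11   14   17   22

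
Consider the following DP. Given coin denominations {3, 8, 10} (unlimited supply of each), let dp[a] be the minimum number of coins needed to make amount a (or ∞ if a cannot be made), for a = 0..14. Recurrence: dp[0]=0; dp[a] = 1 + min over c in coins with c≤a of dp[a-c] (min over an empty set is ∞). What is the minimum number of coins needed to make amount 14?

3

 a  0  1  2  3  4  5  6  7  8  9 10 11 12 13 14
dp  0  -  -  1  -  -  2  -  1  3  1  2  4  2  3
(- denotes ∞ / unreachable)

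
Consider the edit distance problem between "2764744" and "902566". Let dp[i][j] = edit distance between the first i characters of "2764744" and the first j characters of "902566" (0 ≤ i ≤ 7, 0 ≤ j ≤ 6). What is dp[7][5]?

   ''  9  0  2  5  6  6
''  0  1  2  3  4  5  6
 2  1  1  2  2  3  4  5
 7  2  2  2  3  3  4  5
 6  3  3  3  3  4  3  4
 4  4  4  4  4  4  4  4
 7  5  5  5  5  5  5  5
 4  6  6  6  6  6  6  6
 4  7  7  7  7  7  7  7

7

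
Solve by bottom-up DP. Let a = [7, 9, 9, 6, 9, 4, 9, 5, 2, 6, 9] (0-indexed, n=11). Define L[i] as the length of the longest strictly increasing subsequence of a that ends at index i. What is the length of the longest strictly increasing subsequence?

   i    0    1    2    3    4    5    6    7    8    9   10
a[i]    7    9    9    6    9    4    9    5    2    6    9
L[i]    1    2    2    1    2    1    2    2    1    3    4

4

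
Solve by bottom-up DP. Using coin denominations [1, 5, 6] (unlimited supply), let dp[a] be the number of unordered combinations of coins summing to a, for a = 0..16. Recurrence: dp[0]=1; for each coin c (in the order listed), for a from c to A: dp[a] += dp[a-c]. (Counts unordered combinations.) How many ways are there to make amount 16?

after  coin     0     1     2     3     4     5     6     7     8     9    10    11    12    13    14    15    16
          1     1     1     1     1     1     1     1     1     1     1     1     1     1     1     1     1     1
          5     1     1     1     1     1     2     2     2     2     2     3     3     3     3     3     4     4
          6     1     1     1     1     1     2     3     3     3     3     4     5     6     6     6     7     8

8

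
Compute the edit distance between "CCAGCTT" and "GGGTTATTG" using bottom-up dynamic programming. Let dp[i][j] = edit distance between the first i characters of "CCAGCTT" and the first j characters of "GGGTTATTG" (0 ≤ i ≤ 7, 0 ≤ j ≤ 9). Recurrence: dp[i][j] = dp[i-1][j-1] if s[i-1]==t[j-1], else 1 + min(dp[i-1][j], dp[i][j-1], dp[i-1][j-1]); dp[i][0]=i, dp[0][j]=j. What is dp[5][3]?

4

   ''  G  G  G  T  T  A  T  T  G
''  0  1  2  3  4  5  6  7  8  9
 C  1  1  2  3  4  5  6  7  8  9
 C  2  2  2  3  4  5  6  7  8  9
 A  3  3  3  3  4  5  5  6  7  8
 G  4  3  3  3  4  5  6  6  7  7
 C  5  4  4  4  4  5  6  7  7  8
 T  6  5  5  5  4  4  5  6  7  8
 T  7  6  6  6  5  4  5  5  6  7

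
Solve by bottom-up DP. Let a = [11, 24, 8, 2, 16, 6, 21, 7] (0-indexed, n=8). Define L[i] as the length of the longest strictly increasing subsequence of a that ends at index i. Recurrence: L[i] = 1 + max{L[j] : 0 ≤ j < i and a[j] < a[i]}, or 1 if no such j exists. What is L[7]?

   i    0    1    2    3    4    5    6    7
a[i]   11   24    8    2   16    6   21    7
L[i]    1    2    1    1    2    2    3    3

3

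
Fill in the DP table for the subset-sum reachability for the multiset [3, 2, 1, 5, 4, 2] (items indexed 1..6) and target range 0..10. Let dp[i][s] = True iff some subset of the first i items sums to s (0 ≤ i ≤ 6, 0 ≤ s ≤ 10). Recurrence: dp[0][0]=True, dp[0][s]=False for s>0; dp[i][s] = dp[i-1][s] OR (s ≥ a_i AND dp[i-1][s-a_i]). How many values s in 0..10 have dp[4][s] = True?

i\s   0   1   2   3   4   5   6   7   8   9  10
  0   T   F   F   F   F   F   F   F   F   F   F
  1   T   F   F   T   F   F   F   F   F   F   F
  2   T   F   T   T   F   T   F   F   F   F   F
  3   T   T   T   T   T   T   T   F   F   F   F
  4   T   T   T   T   T   T   T   T   T   T   T
  5   T   T   T   T   T   T   T   T   T   T   T
  6   T   T   T   T   T   T   T   T   T   T   T

11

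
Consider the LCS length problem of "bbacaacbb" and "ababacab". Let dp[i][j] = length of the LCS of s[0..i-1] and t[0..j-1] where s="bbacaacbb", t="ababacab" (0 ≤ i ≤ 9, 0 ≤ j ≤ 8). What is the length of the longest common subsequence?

6

   ''  a  b  a  b  a  c  a  b
''  0  0  0  0  0  0  0  0  0
 b  0  0  1  1  1  1  1  1  1
 b  0  0  1  1  2  2  2  2  2
 a  0  1  1  2  2  3  3  3  3
 c  0  1  1  2  2  3  4  4  4
 a  0  1  1  2  2  3  4  5  5
 a  0  1  1  2  2  3  4  5  5
 c  0  1  1  2  2  3  4  5  5
 b  0  1  2  2  3  3  4  5  6
 b  0  1  2  2  3  3  4  5  6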